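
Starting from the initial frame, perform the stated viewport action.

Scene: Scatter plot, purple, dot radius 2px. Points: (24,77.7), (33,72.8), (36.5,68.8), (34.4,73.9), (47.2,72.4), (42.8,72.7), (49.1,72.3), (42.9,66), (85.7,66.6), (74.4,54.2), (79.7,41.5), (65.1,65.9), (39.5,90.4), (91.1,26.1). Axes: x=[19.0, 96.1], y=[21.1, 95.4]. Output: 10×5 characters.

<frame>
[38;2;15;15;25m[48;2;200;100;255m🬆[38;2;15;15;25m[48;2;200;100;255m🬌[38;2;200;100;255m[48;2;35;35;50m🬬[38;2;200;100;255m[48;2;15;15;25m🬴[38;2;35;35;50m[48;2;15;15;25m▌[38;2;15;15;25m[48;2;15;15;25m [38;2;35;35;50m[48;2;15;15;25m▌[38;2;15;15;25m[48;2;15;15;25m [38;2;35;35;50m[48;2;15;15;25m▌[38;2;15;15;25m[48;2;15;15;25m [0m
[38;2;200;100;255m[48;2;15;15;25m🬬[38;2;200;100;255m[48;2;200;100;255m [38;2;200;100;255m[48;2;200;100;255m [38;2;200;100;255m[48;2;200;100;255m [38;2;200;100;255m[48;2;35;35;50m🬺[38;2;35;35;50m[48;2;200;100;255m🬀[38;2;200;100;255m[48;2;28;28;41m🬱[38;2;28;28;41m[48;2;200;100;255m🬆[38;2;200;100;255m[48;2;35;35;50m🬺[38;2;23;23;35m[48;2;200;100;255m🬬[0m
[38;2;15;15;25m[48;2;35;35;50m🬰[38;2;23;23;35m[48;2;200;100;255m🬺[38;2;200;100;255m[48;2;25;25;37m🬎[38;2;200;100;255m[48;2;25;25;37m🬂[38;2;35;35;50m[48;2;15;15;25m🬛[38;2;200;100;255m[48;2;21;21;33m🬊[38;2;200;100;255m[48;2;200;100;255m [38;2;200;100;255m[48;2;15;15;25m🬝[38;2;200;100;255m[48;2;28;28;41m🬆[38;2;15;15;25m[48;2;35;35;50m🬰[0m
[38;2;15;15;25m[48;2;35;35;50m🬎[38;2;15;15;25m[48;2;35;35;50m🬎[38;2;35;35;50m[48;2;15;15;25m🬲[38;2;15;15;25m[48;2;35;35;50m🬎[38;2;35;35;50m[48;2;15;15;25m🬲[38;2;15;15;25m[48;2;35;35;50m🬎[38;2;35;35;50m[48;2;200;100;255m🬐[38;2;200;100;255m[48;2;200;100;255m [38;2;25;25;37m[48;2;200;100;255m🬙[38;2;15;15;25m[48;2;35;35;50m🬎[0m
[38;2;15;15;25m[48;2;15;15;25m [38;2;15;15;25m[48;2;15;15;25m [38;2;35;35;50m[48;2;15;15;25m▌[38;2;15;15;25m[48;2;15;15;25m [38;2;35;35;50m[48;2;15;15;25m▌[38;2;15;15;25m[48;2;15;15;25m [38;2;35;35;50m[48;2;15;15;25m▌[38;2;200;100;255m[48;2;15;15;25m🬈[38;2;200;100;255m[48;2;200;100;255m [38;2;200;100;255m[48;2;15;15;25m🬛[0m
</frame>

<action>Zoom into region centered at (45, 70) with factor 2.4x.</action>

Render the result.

<frame>
[38;2;15;15;25m[48;2;15;15;25m [38;2;15;15;25m[48;2;15;15;25m [38;2;35;35;50m[48;2;15;15;25m▌[38;2;15;15;25m[48;2;15;15;25m [38;2;35;35;50m[48;2;15;15;25m▌[38;2;15;15;25m[48;2;15;15;25m [38;2;35;35;50m[48;2;15;15;25m▌[38;2;15;15;25m[48;2;15;15;25m [38;2;35;35;50m[48;2;15;15;25m▌[38;2;15;15;25m[48;2;15;15;25m [0m
[38;2;28;28;41m[48;2;200;100;255m🬆[38;2;200;100;255m[48;2;200;100;255m [38;2;200;100;255m[48;2;28;28;41m🬱[38;2;28;28;41m[48;2;200;100;255m🬆[38;2;200;100;255m[48;2;35;35;50m🬺[38;2;200;100;255m[48;2;200;100;255m [38;2;200;100;255m[48;2;28;28;41m🬱[38;2;35;35;50m[48;2;15;15;25m🬂[38;2;35;35;50m[48;2;15;15;25m🬕[38;2;35;35;50m[48;2;15;15;25m🬂[0m
[38;2;23;23;35m[48;2;200;100;255m🬺[38;2;200;100;255m[48;2;15;15;25m🬬[38;2;200;100;255m[48;2;200;100;255m [38;2;15;15;25m[48;2;200;100;255m🬀[38;2;200;100;255m[48;2;200;100;255m [38;2;200;100;255m[48;2;15;15;25m🬝[38;2;200;100;255m[48;2;27;27;40m🬀[38;2;15;15;25m[48;2;35;35;50m🬰[38;2;35;35;50m[48;2;15;15;25m🬛[38;2;15;15;25m[48;2;35;35;50m🬰[0m
[38;2;15;15;25m[48;2;35;35;50m🬎[38;2;15;15;25m[48;2;35;35;50m🬎[38;2;200;100;255m[48;2;27;27;40m🬀[38;2;23;23;35m[48;2;200;100;255m🬺[38;2;200;100;255m[48;2;28;28;41m🬆[38;2;15;15;25m[48;2;35;35;50m🬎[38;2;35;35;50m[48;2;15;15;25m🬲[38;2;15;15;25m[48;2;35;35;50m🬎[38;2;35;35;50m[48;2;15;15;25m🬲[38;2;15;15;25m[48;2;35;35;50m🬎[0m
[38;2;15;15;25m[48;2;15;15;25m [38;2;15;15;25m[48;2;15;15;25m [38;2;35;35;50m[48;2;15;15;25m▌[38;2;15;15;25m[48;2;15;15;25m [38;2;35;35;50m[48;2;15;15;25m▌[38;2;15;15;25m[48;2;15;15;25m [38;2;35;35;50m[48;2;15;15;25m▌[38;2;15;15;25m[48;2;15;15;25m [38;2;35;35;50m[48;2;15;15;25m▌[38;2;15;15;25m[48;2;15;15;25m [0m
</frame>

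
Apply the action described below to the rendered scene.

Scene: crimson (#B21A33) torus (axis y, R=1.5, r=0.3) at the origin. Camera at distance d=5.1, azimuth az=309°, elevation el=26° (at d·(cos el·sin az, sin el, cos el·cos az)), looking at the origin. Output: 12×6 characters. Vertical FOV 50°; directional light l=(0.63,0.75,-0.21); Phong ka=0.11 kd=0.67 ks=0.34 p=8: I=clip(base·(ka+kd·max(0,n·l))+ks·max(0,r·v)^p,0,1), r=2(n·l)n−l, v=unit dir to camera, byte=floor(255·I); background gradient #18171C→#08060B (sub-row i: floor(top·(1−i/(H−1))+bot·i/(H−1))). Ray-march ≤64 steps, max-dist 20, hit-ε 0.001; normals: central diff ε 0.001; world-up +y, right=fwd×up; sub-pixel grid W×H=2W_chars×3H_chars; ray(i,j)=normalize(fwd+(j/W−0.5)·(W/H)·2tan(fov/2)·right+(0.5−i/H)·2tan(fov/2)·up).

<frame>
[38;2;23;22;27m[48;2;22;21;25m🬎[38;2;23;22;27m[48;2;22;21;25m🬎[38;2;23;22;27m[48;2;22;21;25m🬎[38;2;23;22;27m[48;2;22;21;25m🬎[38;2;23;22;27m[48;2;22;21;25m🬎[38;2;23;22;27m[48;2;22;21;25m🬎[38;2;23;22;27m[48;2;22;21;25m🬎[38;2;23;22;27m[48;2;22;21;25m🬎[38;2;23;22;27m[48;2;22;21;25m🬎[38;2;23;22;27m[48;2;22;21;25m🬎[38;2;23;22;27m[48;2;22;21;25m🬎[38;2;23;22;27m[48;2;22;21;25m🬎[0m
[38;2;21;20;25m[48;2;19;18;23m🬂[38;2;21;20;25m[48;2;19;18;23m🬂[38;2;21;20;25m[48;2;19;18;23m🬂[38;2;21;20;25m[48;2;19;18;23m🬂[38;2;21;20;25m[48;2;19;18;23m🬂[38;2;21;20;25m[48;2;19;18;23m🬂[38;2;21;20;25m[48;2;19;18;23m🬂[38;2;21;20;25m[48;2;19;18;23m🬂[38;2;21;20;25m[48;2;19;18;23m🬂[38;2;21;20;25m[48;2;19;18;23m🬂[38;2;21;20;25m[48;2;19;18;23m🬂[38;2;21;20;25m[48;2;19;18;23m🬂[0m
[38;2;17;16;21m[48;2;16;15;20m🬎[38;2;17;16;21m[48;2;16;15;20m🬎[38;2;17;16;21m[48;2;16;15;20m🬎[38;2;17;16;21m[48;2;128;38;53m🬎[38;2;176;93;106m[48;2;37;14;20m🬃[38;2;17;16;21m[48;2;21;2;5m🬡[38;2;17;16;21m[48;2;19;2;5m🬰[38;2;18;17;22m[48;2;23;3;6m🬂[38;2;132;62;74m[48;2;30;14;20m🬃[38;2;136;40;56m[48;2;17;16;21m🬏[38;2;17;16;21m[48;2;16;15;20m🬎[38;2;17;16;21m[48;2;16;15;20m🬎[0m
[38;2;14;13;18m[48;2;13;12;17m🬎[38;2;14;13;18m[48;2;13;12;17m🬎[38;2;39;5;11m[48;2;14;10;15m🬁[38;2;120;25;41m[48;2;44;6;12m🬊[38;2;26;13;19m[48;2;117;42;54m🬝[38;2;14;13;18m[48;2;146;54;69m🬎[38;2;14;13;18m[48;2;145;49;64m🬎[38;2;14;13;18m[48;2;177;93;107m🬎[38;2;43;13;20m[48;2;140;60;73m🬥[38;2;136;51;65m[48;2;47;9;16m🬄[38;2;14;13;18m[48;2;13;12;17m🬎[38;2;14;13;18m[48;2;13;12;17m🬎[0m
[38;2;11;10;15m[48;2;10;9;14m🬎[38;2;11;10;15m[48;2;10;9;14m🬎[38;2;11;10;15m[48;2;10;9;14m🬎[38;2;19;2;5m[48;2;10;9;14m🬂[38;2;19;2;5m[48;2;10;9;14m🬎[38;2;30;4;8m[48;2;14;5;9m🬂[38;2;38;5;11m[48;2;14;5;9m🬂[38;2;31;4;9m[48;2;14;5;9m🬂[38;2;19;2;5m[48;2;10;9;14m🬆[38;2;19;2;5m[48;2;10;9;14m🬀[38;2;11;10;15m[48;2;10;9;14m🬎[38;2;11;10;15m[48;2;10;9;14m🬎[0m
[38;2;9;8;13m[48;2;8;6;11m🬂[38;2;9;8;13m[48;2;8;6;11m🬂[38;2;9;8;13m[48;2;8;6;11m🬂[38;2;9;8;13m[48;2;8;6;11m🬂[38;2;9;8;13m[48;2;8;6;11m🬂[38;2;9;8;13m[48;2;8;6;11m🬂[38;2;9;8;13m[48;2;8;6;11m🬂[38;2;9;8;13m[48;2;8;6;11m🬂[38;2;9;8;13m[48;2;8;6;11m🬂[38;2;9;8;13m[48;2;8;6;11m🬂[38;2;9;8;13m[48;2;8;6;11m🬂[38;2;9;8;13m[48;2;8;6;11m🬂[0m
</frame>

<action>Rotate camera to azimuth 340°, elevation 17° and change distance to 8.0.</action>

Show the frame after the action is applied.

<frame>
[38;2;23;22;27m[48;2;22;21;25m🬎[38;2;23;22;27m[48;2;22;21;25m🬎[38;2;23;22;27m[48;2;22;21;25m🬎[38;2;23;22;27m[48;2;22;21;25m🬎[38;2;23;22;27m[48;2;22;21;25m🬎[38;2;23;22;27m[48;2;22;21;25m🬎[38;2;23;22;27m[48;2;22;21;25m🬎[38;2;23;22;27m[48;2;22;21;25m🬎[38;2;23;22;27m[48;2;22;21;25m🬎[38;2;23;22;27m[48;2;22;21;25m🬎[38;2;23;22;27m[48;2;22;21;25m🬎[38;2;23;22;27m[48;2;22;21;25m🬎[0m
[38;2;21;20;25m[48;2;19;18;23m🬂[38;2;21;20;25m[48;2;19;18;23m🬂[38;2;21;20;25m[48;2;19;18;23m🬂[38;2;21;20;25m[48;2;19;18;23m🬂[38;2;21;20;25m[48;2;19;18;23m🬂[38;2;21;20;25m[48;2;19;18;23m🬂[38;2;21;20;25m[48;2;19;18;23m🬂[38;2;21;20;25m[48;2;19;18;23m🬂[38;2;21;20;25m[48;2;19;18;23m🬂[38;2;21;20;25m[48;2;19;18;23m🬂[38;2;21;20;25m[48;2;19;18;23m🬂[38;2;21;20;25m[48;2;19;18;23m🬂[0m
[38;2;17;16;21m[48;2;16;15;20m🬎[38;2;17;16;21m[48;2;16;15;20m🬎[38;2;17;16;21m[48;2;16;15;20m🬎[38;2;17;16;21m[48;2;16;15;20m🬎[38;2;17;16;21m[48;2;122;23;39m🬝[38;2;22;14;19m[48;2;157;83;95m🬬[38;2;17;16;21m[48;2;19;2;5m🬎[38;2;18;13;18m[48;2;90;17;29m🬝[38;2;17;16;21m[48;2;16;15;20m🬎[38;2;17;16;21m[48;2;16;15;20m🬎[38;2;17;16;21m[48;2;16;15;20m🬎[38;2;17;16;21m[48;2;16;15;20m🬎[0m
[38;2;14;13;18m[48;2;13;12;17m🬎[38;2;14;13;18m[48;2;13;12;17m🬎[38;2;14;13;18m[48;2;13;12;17m🬎[38;2;14;13;18m[48;2;13;12;17m🬎[38;2;119;17;34m[48;2;21;6;11m🬁[38;2;15;14;19m[48;2;20;2;5m🬂[38;2;17;8;12m[48;2;40;6;11m🬰[38;2;107;16;31m[48;2;27;8;13m🬁[38;2;135;41;57m[48;2;15;10;15m🬀[38;2;14;13;18m[48;2;13;12;17m🬎[38;2;14;13;18m[48;2;13;12;17m🬎[38;2;14;13;18m[48;2;13;12;17m🬎[0m
[38;2;11;10;15m[48;2;10;9;14m🬎[38;2;11;10;15m[48;2;10;9;14m🬎[38;2;11;10;15m[48;2;10;9;14m🬎[38;2;11;10;15m[48;2;10;9;14m🬎[38;2;11;10;15m[48;2;10;9;14m🬎[38;2;11;10;15m[48;2;10;9;14m🬎[38;2;11;10;15m[48;2;10;9;14m🬎[38;2;11;10;15m[48;2;10;9;14m🬎[38;2;11;10;15m[48;2;10;9;14m🬎[38;2;11;10;15m[48;2;10;9;14m🬎[38;2;11;10;15m[48;2;10;9;14m🬎[38;2;11;10;15m[48;2;10;9;14m🬎[0m
[38;2;9;8;13m[48;2;8;6;11m🬂[38;2;9;8;13m[48;2;8;6;11m🬂[38;2;9;8;13m[48;2;8;6;11m🬂[38;2;9;8;13m[48;2;8;6;11m🬂[38;2;9;8;13m[48;2;8;6;11m🬂[38;2;9;8;13m[48;2;8;6;11m🬂[38;2;9;8;13m[48;2;8;6;11m🬂[38;2;9;8;13m[48;2;8;6;11m🬂[38;2;9;8;13m[48;2;8;6;11m🬂[38;2;9;8;13m[48;2;8;6;11m🬂[38;2;9;8;13m[48;2;8;6;11m🬂[38;2;9;8;13m[48;2;8;6;11m🬂[0m
</frame>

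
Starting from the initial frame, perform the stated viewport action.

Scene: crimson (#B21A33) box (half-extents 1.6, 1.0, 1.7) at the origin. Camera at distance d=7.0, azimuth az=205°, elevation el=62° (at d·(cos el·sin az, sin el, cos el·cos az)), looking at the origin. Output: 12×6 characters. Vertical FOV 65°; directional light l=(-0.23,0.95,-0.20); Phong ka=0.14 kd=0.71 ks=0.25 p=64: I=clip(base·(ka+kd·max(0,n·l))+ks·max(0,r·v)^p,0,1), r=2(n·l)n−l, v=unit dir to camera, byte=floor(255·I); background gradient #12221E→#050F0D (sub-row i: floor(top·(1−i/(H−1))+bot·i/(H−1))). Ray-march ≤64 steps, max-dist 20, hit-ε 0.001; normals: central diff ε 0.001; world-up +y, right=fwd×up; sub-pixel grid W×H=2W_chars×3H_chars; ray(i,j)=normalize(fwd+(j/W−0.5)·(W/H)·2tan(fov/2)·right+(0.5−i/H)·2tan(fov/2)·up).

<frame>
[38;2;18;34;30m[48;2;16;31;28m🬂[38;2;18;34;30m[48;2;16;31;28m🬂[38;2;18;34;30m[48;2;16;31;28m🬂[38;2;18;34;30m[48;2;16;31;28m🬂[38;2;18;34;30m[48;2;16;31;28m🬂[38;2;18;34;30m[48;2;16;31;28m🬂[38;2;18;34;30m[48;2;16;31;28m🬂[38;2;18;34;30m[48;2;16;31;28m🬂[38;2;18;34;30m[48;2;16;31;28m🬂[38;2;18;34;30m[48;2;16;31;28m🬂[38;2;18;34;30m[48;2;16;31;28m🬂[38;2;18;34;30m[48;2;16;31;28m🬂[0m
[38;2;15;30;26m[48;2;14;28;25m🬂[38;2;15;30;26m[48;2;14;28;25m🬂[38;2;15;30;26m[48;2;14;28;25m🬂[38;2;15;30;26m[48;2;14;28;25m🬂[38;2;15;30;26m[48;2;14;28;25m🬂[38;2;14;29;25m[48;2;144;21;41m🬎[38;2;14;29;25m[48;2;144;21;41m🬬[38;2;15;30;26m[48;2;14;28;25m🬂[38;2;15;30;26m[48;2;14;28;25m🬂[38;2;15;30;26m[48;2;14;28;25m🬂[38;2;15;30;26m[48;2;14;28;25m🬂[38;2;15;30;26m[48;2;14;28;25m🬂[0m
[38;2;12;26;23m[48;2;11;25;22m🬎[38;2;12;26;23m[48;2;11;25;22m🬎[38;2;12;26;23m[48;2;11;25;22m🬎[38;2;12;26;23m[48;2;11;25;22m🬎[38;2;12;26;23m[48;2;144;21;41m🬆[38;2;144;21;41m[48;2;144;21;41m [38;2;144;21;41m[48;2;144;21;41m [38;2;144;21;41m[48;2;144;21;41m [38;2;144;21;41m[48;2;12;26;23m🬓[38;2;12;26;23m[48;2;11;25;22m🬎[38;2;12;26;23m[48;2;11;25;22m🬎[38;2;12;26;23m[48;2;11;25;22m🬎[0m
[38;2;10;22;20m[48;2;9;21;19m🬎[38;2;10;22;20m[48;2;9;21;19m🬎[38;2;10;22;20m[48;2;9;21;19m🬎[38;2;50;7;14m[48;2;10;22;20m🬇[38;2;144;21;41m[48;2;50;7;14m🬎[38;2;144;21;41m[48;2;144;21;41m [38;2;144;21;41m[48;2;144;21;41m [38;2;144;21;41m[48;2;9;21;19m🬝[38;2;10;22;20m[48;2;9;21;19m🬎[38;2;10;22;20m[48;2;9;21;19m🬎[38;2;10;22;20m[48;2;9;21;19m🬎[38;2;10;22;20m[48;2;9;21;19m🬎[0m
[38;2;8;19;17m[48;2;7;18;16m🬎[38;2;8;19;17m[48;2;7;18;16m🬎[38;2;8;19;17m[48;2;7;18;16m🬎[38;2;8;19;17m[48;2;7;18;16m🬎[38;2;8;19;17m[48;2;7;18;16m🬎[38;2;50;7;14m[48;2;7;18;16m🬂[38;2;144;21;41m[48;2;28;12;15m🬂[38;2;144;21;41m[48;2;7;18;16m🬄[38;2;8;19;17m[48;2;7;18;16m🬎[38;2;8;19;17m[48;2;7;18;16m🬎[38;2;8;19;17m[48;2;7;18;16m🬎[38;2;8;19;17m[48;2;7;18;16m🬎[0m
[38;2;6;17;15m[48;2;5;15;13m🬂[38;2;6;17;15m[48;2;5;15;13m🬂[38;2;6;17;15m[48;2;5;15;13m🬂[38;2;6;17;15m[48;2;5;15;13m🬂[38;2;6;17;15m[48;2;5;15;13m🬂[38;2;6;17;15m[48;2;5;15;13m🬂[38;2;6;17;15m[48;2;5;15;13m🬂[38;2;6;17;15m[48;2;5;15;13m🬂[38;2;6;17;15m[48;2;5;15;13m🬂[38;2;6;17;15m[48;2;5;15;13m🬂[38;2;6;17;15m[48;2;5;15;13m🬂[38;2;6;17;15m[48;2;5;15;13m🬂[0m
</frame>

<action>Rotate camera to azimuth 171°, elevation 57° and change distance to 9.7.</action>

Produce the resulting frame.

<frame>
[38;2;18;34;30m[48;2;16;31;28m🬂[38;2;18;34;30m[48;2;16;31;28m🬂[38;2;18;34;30m[48;2;16;31;28m🬂[38;2;18;34;30m[48;2;16;31;28m🬂[38;2;18;34;30m[48;2;16;31;28m🬂[38;2;18;34;30m[48;2;16;31;28m🬂[38;2;18;34;30m[48;2;16;31;28m🬂[38;2;18;34;30m[48;2;16;31;28m🬂[38;2;18;34;30m[48;2;16;31;28m🬂[38;2;18;34;30m[48;2;16;31;28m🬂[38;2;18;34;30m[48;2;16;31;28m🬂[38;2;18;34;30m[48;2;16;31;28m🬂[0m
[38;2;15;30;26m[48;2;14;28;25m🬂[38;2;15;30;26m[48;2;14;28;25m🬂[38;2;15;30;26m[48;2;14;28;25m🬂[38;2;15;30;26m[48;2;14;28;25m🬂[38;2;15;30;26m[48;2;14;28;25m🬂[38;2;15;30;26m[48;2;14;28;25m🬂[38;2;15;30;26m[48;2;14;28;25m🬂[38;2;15;30;26m[48;2;14;28;25m🬂[38;2;15;30;26m[48;2;14;28;25m🬂[38;2;15;30;26m[48;2;14;28;25m🬂[38;2;15;30;26m[48;2;14;28;25m🬂[38;2;15;30;26m[48;2;14;28;25m🬂[0m
[38;2;12;26;23m[48;2;11;25;22m🬎[38;2;12;26;23m[48;2;11;25;22m🬎[38;2;12;26;23m[48;2;11;25;22m🬎[38;2;12;26;23m[48;2;11;25;22m🬎[38;2;12;26;23m[48;2;11;25;22m🬎[38;2;13;27;24m[48;2;144;21;41m🬂[38;2;13;27;24m[48;2;144;21;41m🬂[38;2;144;21;41m[48;2;12;26;23m🬓[38;2;12;26;23m[48;2;11;25;22m🬎[38;2;12;26;23m[48;2;11;25;22m🬎[38;2;12;26;23m[48;2;11;25;22m🬎[38;2;12;26;23m[48;2;11;25;22m🬎[0m
[38;2;10;22;20m[48;2;9;21;19m🬎[38;2;10;22;20m[48;2;9;21;19m🬎[38;2;10;22;20m[48;2;9;21;19m🬎[38;2;10;22;20m[48;2;9;21;19m🬎[38;2;10;22;20m[48;2;9;21;19m🬎[38;2;144;21;41m[48;2;50;7;14m🬎[38;2;144;21;41m[48;2;50;7;14m🬎[38;2;144;21;41m[48;2;23;17;18m🬌[38;2;10;22;20m[48;2;9;21;19m🬎[38;2;10;22;20m[48;2;9;21;19m🬎[38;2;10;22;20m[48;2;9;21;19m🬎[38;2;10;22;20m[48;2;9;21;19m🬎[0m
[38;2;8;19;17m[48;2;7;18;16m🬎[38;2;8;19;17m[48;2;7;18;16m🬎[38;2;8;19;17m[48;2;7;18;16m🬎[38;2;8;19;17m[48;2;7;18;16m🬎[38;2;8;19;17m[48;2;7;18;16m🬎[38;2;50;7;14m[48;2;7;18;16m🬂[38;2;8;19;17m[48;2;7;18;16m🬎[38;2;8;19;17m[48;2;7;18;16m🬎[38;2;8;19;17m[48;2;7;18;16m🬎[38;2;8;19;17m[48;2;7;18;16m🬎[38;2;8;19;17m[48;2;7;18;16m🬎[38;2;8;19;17m[48;2;7;18;16m🬎[0m
[38;2;6;17;15m[48;2;5;15;13m🬂[38;2;6;17;15m[48;2;5;15;13m🬂[38;2;6;17;15m[48;2;5;15;13m🬂[38;2;6;17;15m[48;2;5;15;13m🬂[38;2;6;17;15m[48;2;5;15;13m🬂[38;2;6;17;15m[48;2;5;15;13m🬂[38;2;6;17;15m[48;2;5;15;13m🬂[38;2;6;17;15m[48;2;5;15;13m🬂[38;2;6;17;15m[48;2;5;15;13m🬂[38;2;6;17;15m[48;2;5;15;13m🬂[38;2;6;17;15m[48;2;5;15;13m🬂[38;2;6;17;15m[48;2;5;15;13m🬂[0m
</frame>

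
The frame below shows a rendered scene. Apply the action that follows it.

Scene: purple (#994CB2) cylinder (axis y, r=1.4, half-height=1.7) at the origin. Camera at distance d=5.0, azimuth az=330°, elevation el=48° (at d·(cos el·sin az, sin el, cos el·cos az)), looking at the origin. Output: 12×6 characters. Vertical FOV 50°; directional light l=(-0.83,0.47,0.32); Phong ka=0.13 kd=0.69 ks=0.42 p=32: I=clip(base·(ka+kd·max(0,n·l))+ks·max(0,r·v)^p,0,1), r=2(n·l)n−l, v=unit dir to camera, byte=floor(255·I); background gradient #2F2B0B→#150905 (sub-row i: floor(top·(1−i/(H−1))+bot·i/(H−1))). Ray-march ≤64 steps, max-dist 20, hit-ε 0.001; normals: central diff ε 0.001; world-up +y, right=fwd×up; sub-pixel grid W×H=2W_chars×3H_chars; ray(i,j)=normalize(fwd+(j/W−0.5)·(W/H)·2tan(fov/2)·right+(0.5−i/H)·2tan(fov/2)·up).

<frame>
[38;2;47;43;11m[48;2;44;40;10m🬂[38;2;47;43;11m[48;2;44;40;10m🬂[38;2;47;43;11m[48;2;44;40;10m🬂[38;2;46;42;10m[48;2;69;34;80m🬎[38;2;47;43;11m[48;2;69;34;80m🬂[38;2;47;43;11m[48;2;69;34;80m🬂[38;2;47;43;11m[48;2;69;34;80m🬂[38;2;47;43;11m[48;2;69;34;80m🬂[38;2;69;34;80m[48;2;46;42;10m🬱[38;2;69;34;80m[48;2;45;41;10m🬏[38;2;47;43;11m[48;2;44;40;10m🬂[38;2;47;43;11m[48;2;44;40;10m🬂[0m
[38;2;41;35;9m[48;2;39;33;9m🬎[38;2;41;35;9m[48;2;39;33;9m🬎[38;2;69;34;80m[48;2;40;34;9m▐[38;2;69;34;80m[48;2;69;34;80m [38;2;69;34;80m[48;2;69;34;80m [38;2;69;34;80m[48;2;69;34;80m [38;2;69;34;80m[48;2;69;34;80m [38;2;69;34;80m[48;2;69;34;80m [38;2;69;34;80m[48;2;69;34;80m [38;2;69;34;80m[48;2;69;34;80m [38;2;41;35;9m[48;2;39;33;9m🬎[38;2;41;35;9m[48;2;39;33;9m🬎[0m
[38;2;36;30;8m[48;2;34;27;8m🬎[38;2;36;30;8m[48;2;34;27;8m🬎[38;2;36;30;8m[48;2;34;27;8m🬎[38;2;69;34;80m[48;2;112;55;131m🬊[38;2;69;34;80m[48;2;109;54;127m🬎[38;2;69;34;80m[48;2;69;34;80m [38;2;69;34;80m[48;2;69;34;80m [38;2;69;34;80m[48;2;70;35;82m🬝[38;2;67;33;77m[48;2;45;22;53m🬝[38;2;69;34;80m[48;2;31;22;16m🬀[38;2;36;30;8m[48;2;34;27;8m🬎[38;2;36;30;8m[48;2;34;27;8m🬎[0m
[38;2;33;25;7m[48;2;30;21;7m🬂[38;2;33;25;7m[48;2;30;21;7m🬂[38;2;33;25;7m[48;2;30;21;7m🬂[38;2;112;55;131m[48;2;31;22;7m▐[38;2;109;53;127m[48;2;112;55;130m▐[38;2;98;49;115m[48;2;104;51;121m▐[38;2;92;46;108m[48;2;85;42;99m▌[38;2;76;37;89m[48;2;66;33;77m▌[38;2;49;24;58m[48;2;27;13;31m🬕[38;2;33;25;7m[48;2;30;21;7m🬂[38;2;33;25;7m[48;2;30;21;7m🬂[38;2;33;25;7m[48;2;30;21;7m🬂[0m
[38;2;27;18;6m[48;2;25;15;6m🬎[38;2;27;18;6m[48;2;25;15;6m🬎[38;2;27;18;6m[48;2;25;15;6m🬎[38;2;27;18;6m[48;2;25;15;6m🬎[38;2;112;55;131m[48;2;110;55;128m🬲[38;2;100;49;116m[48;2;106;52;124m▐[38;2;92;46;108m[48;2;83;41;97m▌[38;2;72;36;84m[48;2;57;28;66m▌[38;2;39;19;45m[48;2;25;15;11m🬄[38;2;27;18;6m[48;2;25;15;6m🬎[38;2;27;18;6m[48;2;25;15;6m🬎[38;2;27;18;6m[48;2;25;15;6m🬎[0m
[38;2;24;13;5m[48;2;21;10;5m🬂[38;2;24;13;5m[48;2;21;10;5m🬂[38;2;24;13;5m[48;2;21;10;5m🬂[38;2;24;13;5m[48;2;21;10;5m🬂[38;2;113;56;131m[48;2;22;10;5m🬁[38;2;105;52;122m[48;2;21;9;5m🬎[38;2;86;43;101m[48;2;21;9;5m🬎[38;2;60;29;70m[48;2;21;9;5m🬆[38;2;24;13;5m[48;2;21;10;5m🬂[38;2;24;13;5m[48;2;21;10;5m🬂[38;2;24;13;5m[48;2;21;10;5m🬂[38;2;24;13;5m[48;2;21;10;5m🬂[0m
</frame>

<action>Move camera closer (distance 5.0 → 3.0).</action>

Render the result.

<frame>
[38;2;69;34;80m[48;2;69;34;80m [38;2;69;34;80m[48;2;69;34;80m [38;2;69;34;80m[48;2;69;34;80m [38;2;69;34;80m[48;2;69;34;80m [38;2;69;34;80m[48;2;69;34;80m [38;2;69;34;80m[48;2;69;34;80m [38;2;69;34;80m[48;2;69;34;80m [38;2;69;34;80m[48;2;69;34;80m [38;2;69;34;80m[48;2;69;34;80m [38;2;69;34;80m[48;2;69;34;80m [38;2;69;34;80m[48;2;69;34;80m [38;2;69;34;80m[48;2;69;34;80m [0m
[38;2;69;34;80m[48;2;69;34;80m [38;2;69;34;80m[48;2;69;34;80m [38;2;69;34;80m[48;2;69;34;80m [38;2;69;34;80m[48;2;69;34;80m [38;2;69;34;80m[48;2;69;34;80m [38;2;69;34;80m[48;2;69;34;80m [38;2;69;34;80m[48;2;69;34;80m [38;2;69;34;80m[48;2;69;34;80m [38;2;69;34;80m[48;2;69;34;80m [38;2;69;34;80m[48;2;69;34;80m [38;2;69;34;80m[48;2;69;34;80m [38;2;69;34;80m[48;2;69;34;80m [0m
[38;2;109;54;127m[48;2;111;55;129m🬊[38;2;107;52;124m[48;2;108;54;126m🬨[38;2;174;114;193m[48;2;97;48;113m🬀[38;2;69;34;80m[48;2;101;50;118m🬂[38;2;69;34;80m[48;2;98;48;114m🬂[38;2;69;34;80m[48;2;95;47;111m🬂[38;2;69;34;80m[48;2;91;45;106m🬂[38;2;69;34;80m[48;2;87;43;102m🬂[38;2;69;34;80m[48;2;83;41;97m🬂[38;2;69;34;80m[48;2;78;38;91m🬂[38;2;100;49;116m[48;2;72;35;84m🬀[38;2;67;32;78m[48;2;61;30;72m🬕[0m
[38;2;112;55;131m[48;2;30;21;7m🬨[38;2;109;54;127m[48;2;111;55;129m🬊[38;2;105;52;122m[48;2;107;53;124m🬉[38;2;102;50;119m[48;2;104;51;121m🬨[38;2;98;48;114m[48;2;100;49;116m▐[38;2;94;47;110m[48;2;96;48;112m▐[38;2;92;46;108m[48;2;90;45;105m▌[38;2;88;43;102m[48;2;85;42;99m▌[38;2;83;41;96m[48;2;80;39;93m▌[38;2;76;37;89m[48;2;73;36;85m🬕[38;2;69;33;80m[48;2;63;31;74m🬕[38;2;56;28;66m[48;2;38;19;44m🬝[0m
[38;2;27;18;6m[48;2;25;15;6m🬎[38;2;112;55;131m[48;2;25;15;6m🬊[38;2;108;53;126m[48;2;111;54;129m🬊[38;2;104;51;121m[48;2;106;52;124m▐[38;2;99;49;116m[48;2;102;50;119m▐[38;2;95;47;110m[48;2;97;48;113m▐[38;2;92;46;108m[48;2;90;44;104m▌[38;2;87;43;101m[48;2;84;41;97m▌[38;2;80;39;93m[48;2;76;38;89m▌[38;2;71;35;83m[48;2;65;32;76m🬕[38;2;57;28;66m[48;2;25;15;6m🬝[38;2;45;22;53m[48;2;26;16;6m🬀[0m
[38;2;24;13;5m[48;2;21;10;5m🬂[38;2;24;13;5m[48;2;21;10;5m🬂[38;2;112;55;130m[48;2;21;9;5m🬊[38;2;107;53;124m[48;2;110;54;128m🬊[38;2;102;50;118m[48;2;105;52;122m🬨[38;2;95;47;111m[48;2;98;49;115m▐[38;2;92;46;108m[48;2;89;44;103m▌[38;2;85;42;99m[48;2;81;40;94m▌[38;2;75;37;87m[48;2;68;34;79m🬕[38;2;58;29;68m[48;2;21;9;5m🬝[38;2;43;21;50m[48;2;22;10;5m🬀[38;2;24;13;5m[48;2;21;10;5m🬂[0m
</frame>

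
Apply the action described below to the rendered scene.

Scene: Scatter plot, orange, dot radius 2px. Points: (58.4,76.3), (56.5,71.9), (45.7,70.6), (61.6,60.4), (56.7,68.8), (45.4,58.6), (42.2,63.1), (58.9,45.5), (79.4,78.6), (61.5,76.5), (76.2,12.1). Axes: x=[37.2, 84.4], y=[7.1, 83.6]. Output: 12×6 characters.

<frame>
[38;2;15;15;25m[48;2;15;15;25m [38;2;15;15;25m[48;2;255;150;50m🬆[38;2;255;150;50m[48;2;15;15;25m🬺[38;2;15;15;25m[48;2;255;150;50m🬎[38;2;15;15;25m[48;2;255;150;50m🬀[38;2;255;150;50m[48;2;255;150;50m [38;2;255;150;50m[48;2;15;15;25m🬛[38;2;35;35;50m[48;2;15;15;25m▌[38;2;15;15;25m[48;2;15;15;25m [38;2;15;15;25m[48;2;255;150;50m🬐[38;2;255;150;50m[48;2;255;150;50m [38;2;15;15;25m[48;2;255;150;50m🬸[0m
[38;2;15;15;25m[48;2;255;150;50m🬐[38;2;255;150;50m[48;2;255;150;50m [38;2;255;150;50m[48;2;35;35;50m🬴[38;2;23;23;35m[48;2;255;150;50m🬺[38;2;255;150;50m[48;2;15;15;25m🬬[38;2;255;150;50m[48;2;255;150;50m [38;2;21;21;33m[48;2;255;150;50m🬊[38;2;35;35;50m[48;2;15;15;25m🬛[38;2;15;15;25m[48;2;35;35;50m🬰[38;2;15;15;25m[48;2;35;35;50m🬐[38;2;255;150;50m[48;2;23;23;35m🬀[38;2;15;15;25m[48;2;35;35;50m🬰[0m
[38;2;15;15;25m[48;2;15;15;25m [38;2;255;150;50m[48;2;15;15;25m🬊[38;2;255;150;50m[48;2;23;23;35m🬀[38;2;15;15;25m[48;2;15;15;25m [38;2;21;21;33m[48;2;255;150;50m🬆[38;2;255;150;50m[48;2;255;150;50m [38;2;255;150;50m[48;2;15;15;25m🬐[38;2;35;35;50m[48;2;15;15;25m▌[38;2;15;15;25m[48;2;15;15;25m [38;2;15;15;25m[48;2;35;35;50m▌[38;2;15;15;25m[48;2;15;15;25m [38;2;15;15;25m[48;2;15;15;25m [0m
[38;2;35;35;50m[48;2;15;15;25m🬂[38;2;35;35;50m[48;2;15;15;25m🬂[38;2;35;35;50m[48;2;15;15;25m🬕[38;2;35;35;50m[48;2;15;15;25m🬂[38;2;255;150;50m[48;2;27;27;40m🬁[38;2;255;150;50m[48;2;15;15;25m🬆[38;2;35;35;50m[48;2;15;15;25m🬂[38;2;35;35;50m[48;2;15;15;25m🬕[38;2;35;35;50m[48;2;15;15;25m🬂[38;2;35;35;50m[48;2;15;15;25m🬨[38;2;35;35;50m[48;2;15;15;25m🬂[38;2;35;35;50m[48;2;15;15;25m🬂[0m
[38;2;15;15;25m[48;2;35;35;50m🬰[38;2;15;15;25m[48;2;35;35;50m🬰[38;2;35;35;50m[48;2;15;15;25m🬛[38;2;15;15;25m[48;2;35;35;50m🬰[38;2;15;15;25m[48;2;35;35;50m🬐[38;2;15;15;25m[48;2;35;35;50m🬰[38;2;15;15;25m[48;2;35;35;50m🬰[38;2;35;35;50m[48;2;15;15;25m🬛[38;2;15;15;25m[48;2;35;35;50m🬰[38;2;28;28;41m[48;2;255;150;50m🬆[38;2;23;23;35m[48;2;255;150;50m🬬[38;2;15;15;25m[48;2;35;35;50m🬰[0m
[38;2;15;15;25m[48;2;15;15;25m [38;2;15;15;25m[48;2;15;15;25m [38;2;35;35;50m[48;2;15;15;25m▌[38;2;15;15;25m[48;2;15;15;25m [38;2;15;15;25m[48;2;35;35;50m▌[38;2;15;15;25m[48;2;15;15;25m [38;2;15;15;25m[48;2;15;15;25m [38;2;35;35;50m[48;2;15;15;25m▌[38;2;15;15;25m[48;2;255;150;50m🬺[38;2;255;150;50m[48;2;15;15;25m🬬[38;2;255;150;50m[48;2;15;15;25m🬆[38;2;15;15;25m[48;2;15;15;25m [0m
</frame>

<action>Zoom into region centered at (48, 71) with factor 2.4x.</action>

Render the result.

<frame>
[38;2;15;15;25m[48;2;15;15;25m [38;2;15;15;25m[48;2;15;15;25m [38;2;35;35;50m[48;2;15;15;25m▌[38;2;15;15;25m[48;2;15;15;25m [38;2;15;15;25m[48;2;35;35;50m▌[38;2;15;15;25m[48;2;15;15;25m [38;2;15;15;25m[48;2;15;15;25m [38;2;35;35;50m[48;2;15;15;25m▌[38;2;15;15;25m[48;2;15;15;25m [38;2;15;15;25m[48;2;35;35;50m▌[38;2;15;15;25m[48;2;15;15;25m [38;2;15;15;25m[48;2;15;15;25m [0m
[38;2;15;15;25m[48;2;35;35;50m🬰[38;2;15;15;25m[48;2;35;35;50m🬰[38;2;35;35;50m[48;2;15;15;25m🬛[38;2;15;15;25m[48;2;35;35;50m🬰[38;2;15;15;25m[48;2;35;35;50m🬐[38;2;15;15;25m[48;2;35;35;50m🬰[38;2;15;15;25m[48;2;35;35;50m🬰[38;2;35;35;50m[48;2;15;15;25m🬛[38;2;15;15;25m[48;2;35;35;50m🬰[38;2;15;15;25m[48;2;35;35;50m🬐[38;2;23;23;35m[48;2;255;150;50m🬝[38;2;15;15;25m[48;2;255;150;50m🬀[0m
[38;2;15;15;25m[48;2;15;15;25m [38;2;15;15;25m[48;2;15;15;25m [38;2;35;35;50m[48;2;15;15;25m▌[38;2;15;15;25m[48;2;255;150;50m🬆[38;2;255;150;50m[48;2;35;35;50m🬺[38;2;15;15;25m[48;2;255;150;50m🬬[38;2;15;15;25m[48;2;15;15;25m [38;2;35;35;50m[48;2;15;15;25m▌[38;2;15;15;25m[48;2;15;15;25m [38;2;23;23;35m[48;2;255;150;50m🬝[38;2;15;15;25m[48;2;255;150;50m🬀[38;2;255;150;50m[48;2;255;150;50m [0m
[38;2;35;35;50m[48;2;15;15;25m🬂[38;2;23;23;35m[48;2;255;150;50m🬝[38;2;255;150;50m[48;2;28;28;41m🬱[38;2;255;150;50m[48;2;19;19;30m🬁[38;2;255;150;50m[48;2;28;28;41m🬆[38;2;35;35;50m[48;2;15;15;25m🬂[38;2;35;35;50m[48;2;15;15;25m🬂[38;2;35;35;50m[48;2;15;15;25m🬕[38;2;35;35;50m[48;2;15;15;25m🬂[38;2;255;150;50m[48;2;27;27;40m🬁[38;2;255;150;50m[48;2;15;15;25m🬬[38;2;255;150;50m[48;2;15;15;25m🬆[0m
[38;2;15;15;25m[48;2;35;35;50m🬰[38;2;255;150;50m[48;2;21;21;33m🬊[38;2;255;150;50m[48;2;15;15;25m🬝[38;2;255;150;50m[48;2;25;25;37m🬟[38;2;28;28;41m[48;2;255;150;50m🬊[38;2;15;15;25m[48;2;35;35;50m🬰[38;2;15;15;25m[48;2;35;35;50m🬰[38;2;35;35;50m[48;2;15;15;25m🬛[38;2;15;15;25m[48;2;35;35;50m🬰[38;2;15;15;25m[48;2;35;35;50m🬐[38;2;15;15;25m[48;2;35;35;50m🬰[38;2;15;15;25m[48;2;35;35;50m🬰[0m
[38;2;15;15;25m[48;2;15;15;25m [38;2;15;15;25m[48;2;15;15;25m [38;2;35;35;50m[48;2;15;15;25m▌[38;2;255;150;50m[48;2;15;15;25m🬊[38;2;255;150;50m[48;2;35;35;50m🬝[38;2;255;150;50m[48;2;15;15;25m🬀[38;2;15;15;25m[48;2;15;15;25m [38;2;35;35;50m[48;2;15;15;25m▌[38;2;15;15;25m[48;2;15;15;25m [38;2;15;15;25m[48;2;35;35;50m▌[38;2;15;15;25m[48;2;15;15;25m [38;2;15;15;25m[48;2;15;15;25m [0m
</frame>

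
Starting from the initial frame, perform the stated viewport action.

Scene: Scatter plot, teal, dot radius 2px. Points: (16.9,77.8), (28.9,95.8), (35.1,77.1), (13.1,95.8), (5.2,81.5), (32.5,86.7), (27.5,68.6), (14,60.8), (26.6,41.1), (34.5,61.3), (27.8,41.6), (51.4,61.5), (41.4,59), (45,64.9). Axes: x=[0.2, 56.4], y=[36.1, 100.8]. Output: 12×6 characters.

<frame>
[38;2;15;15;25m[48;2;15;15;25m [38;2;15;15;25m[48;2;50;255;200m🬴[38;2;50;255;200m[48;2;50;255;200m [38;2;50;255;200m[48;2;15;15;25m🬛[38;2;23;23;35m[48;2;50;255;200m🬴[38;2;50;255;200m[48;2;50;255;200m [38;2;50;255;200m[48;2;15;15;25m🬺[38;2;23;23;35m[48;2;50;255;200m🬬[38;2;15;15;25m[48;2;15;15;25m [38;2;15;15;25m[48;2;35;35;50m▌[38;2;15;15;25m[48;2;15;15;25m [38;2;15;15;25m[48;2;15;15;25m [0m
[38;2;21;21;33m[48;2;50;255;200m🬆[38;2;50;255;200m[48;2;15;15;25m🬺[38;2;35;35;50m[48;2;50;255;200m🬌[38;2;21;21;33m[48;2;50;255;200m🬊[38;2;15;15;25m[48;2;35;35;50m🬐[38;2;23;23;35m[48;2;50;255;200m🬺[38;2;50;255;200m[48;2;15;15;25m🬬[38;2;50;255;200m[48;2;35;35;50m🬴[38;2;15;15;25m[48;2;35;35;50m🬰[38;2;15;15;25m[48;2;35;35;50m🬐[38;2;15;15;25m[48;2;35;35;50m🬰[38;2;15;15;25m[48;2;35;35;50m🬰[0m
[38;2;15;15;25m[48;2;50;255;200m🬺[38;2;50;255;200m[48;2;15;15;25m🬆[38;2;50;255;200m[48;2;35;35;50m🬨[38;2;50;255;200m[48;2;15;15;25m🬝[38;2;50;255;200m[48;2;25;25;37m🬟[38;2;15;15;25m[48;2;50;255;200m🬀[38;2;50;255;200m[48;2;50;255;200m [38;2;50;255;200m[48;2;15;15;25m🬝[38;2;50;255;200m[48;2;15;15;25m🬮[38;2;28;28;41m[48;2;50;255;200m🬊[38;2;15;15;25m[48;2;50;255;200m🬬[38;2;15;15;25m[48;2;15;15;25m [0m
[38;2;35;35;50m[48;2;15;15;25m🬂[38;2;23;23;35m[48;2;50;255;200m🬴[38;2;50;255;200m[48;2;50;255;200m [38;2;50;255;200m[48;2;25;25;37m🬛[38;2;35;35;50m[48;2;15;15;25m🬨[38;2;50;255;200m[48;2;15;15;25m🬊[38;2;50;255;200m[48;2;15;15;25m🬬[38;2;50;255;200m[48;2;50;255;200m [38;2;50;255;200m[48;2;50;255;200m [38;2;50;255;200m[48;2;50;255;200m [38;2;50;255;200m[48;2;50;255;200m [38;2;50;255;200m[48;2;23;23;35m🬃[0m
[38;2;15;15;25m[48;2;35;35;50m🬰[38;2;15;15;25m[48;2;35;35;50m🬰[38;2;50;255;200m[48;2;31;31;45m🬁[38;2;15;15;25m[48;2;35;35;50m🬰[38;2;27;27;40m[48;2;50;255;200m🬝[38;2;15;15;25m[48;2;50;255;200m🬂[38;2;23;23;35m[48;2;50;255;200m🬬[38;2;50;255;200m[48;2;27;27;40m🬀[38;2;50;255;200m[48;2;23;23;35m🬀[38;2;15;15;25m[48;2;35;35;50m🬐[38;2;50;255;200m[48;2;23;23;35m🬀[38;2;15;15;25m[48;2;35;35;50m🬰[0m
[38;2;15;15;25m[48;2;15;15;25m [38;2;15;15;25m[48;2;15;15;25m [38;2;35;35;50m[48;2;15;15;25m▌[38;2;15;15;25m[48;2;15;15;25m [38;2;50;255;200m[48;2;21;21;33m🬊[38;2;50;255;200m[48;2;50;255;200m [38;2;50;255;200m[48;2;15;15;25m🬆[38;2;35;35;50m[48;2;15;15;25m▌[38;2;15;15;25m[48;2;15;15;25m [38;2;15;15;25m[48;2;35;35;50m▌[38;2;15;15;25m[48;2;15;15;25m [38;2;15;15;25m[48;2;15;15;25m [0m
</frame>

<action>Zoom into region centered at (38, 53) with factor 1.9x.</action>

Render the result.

<frame>
[38;2;15;15;25m[48;2;50;255;200m🬺[38;2;50;255;200m[48;2;15;15;25m🬬[38;2;50;255;200m[48;2;21;21;33m🬆[38;2;15;15;25m[48;2;15;15;25m [38;2;27;27;40m[48;2;50;255;200m🬬[38;2;15;15;25m[48;2;15;15;25m [38;2;15;15;25m[48;2;15;15;25m [38;2;28;28;41m[48;2;50;255;200m🬆[38;2;50;255;200m[48;2;15;15;25m🬺[38;2;27;27;40m[48;2;50;255;200m🬬[38;2;15;15;25m[48;2;50;255;200m🬝[38;2;15;15;25m[48;2;15;15;25m [0m
[38;2;15;15;25m[48;2;35;35;50m🬰[38;2;15;15;25m[48;2;35;35;50m🬰[38;2;35;35;50m[48;2;15;15;25m🬛[38;2;15;15;25m[48;2;50;255;200m🬐[38;2;50;255;200m[48;2;50;255;200m [38;2;19;19;30m[48;2;50;255;200m🬸[38;2;21;21;33m[48;2;50;255;200m🬆[38;2;50;255;200m[48;2;50;255;200m [38;2;50;255;200m[48;2;25;25;37m🬕[38;2;27;27;40m[48;2;50;255;200m🬴[38;2;50;255;200m[48;2;50;255;200m [38;2;50;255;200m[48;2;15;15;25m🬛[0m
[38;2;15;15;25m[48;2;15;15;25m [38;2;15;15;25m[48;2;15;15;25m [38;2;35;35;50m[48;2;15;15;25m▌[38;2;15;15;25m[48;2;15;15;25m [38;2;50;255;200m[48;2;27;27;40m🬀[38;2;15;15;25m[48;2;15;15;25m [38;2;15;15;25m[48;2;50;255;200m🬺[38;2;50;255;200m[48;2;21;21;33m🬆[38;2;15;15;25m[48;2;15;15;25m [38;2;15;15;25m[48;2;35;35;50m▌[38;2;15;15;25m[48;2;50;255;200m🬺[38;2;15;15;25m[48;2;15;15;25m [0m
[38;2;35;35;50m[48;2;15;15;25m🬂[38;2;35;35;50m[48;2;15;15;25m🬂[38;2;35;35;50m[48;2;15;15;25m🬕[38;2;35;35;50m[48;2;15;15;25m🬂[38;2;35;35;50m[48;2;15;15;25m🬨[38;2;35;35;50m[48;2;15;15;25m🬂[38;2;35;35;50m[48;2;15;15;25m🬂[38;2;35;35;50m[48;2;15;15;25m🬕[38;2;35;35;50m[48;2;15;15;25m🬂[38;2;35;35;50m[48;2;15;15;25m🬨[38;2;35;35;50m[48;2;15;15;25m🬂[38;2;35;35;50m[48;2;15;15;25m🬂[0m
[38;2;21;21;33m[48;2;50;255;200m🬆[38;2;50;255;200m[48;2;50;255;200m [38;2;28;28;41m[48;2;50;255;200m🬊[38;2;15;15;25m[48;2;35;35;50m🬰[38;2;15;15;25m[48;2;35;35;50m🬐[38;2;15;15;25m[48;2;35;35;50m🬰[38;2;15;15;25m[48;2;35;35;50m🬰[38;2;35;35;50m[48;2;15;15;25m🬛[38;2;15;15;25m[48;2;35;35;50m🬰[38;2;15;15;25m[48;2;35;35;50m🬐[38;2;15;15;25m[48;2;35;35;50m🬰[38;2;15;15;25m[48;2;35;35;50m🬰[0m
[38;2;15;15;25m[48;2;50;255;200m🬺[38;2;50;255;200m[48;2;15;15;25m🬎[38;2;50;255;200m[48;2;23;23;35m🬀[38;2;15;15;25m[48;2;15;15;25m [38;2;15;15;25m[48;2;35;35;50m▌[38;2;15;15;25m[48;2;15;15;25m [38;2;15;15;25m[48;2;15;15;25m [38;2;35;35;50m[48;2;15;15;25m▌[38;2;15;15;25m[48;2;15;15;25m [38;2;15;15;25m[48;2;35;35;50m▌[38;2;15;15;25m[48;2;15;15;25m [38;2;15;15;25m[48;2;15;15;25m [0m
</frame>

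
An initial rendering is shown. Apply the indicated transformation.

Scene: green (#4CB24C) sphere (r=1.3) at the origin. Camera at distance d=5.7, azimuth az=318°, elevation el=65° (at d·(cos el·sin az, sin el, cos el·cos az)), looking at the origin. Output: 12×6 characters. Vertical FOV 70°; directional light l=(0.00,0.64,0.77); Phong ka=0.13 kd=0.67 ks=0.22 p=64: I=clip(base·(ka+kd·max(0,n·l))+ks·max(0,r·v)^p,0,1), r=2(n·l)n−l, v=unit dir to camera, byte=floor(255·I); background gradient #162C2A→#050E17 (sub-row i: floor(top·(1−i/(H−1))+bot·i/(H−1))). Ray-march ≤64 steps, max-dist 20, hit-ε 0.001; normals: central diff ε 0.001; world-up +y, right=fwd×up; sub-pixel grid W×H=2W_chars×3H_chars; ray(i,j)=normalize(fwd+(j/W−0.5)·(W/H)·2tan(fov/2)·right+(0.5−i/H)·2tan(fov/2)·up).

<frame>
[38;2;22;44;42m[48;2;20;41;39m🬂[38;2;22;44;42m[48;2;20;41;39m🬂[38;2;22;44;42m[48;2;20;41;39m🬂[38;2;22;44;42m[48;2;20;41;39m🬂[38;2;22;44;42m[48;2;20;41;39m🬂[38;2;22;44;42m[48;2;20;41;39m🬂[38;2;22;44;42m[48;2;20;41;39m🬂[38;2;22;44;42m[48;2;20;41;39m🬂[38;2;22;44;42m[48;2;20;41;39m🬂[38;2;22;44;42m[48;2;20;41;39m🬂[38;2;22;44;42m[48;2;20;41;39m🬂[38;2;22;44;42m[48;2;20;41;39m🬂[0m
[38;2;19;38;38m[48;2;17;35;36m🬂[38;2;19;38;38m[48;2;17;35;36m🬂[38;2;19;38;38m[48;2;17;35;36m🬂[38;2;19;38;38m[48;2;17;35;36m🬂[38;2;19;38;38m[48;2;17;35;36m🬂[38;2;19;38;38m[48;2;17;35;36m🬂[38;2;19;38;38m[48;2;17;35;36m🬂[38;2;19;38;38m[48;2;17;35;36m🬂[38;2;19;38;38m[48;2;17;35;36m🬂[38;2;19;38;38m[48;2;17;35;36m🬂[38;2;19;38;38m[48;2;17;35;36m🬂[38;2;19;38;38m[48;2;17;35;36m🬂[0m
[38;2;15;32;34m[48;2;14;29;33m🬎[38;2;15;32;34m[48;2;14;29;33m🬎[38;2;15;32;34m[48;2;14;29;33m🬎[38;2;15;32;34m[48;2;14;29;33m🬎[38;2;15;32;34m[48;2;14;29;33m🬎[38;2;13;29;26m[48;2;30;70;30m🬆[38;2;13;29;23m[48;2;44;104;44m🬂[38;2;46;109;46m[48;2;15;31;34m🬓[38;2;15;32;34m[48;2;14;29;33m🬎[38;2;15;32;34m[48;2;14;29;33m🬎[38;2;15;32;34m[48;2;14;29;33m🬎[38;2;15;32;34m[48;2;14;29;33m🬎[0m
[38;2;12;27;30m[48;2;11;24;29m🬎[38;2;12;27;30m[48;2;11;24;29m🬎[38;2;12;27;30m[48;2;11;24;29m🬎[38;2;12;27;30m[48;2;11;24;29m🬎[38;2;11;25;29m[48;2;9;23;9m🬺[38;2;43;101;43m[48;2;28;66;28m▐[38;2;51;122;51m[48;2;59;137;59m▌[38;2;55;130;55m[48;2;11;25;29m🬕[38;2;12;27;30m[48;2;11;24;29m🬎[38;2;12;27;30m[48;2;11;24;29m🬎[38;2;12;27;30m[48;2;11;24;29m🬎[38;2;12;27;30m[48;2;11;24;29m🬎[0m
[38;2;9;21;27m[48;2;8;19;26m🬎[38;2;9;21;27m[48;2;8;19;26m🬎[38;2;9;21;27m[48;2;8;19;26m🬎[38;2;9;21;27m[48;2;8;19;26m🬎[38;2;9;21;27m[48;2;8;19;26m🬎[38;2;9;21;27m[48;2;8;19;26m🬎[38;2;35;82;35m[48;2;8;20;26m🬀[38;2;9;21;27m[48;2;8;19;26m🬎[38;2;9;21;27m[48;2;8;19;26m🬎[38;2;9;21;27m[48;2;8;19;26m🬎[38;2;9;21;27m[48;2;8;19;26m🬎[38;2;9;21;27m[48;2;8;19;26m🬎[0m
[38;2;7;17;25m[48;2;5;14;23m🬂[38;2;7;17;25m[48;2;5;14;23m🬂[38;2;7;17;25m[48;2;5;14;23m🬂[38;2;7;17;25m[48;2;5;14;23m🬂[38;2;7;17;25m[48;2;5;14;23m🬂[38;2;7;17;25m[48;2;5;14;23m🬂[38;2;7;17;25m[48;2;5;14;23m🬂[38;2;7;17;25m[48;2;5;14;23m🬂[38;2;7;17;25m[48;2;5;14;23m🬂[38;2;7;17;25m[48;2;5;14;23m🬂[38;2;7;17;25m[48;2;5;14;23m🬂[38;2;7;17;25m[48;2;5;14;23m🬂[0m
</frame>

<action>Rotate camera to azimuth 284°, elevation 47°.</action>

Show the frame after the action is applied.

<frame>
[38;2;22;44;42m[48;2;20;41;39m🬂[38;2;22;44;42m[48;2;20;41;39m🬂[38;2;22;44;42m[48;2;20;41;39m🬂[38;2;22;44;42m[48;2;20;41;39m🬂[38;2;22;44;42m[48;2;20;41;39m🬂[38;2;22;44;42m[48;2;20;41;39m🬂[38;2;22;44;42m[48;2;20;41;39m🬂[38;2;22;44;42m[48;2;20;41;39m🬂[38;2;22;44;42m[48;2;20;41;39m🬂[38;2;22;44;42m[48;2;20;41;39m🬂[38;2;22;44;42m[48;2;20;41;39m🬂[38;2;22;44;42m[48;2;20;41;39m🬂[0m
[38;2;19;38;38m[48;2;17;35;36m🬂[38;2;19;38;38m[48;2;17;35;36m🬂[38;2;19;38;38m[48;2;17;35;36m🬂[38;2;19;38;38m[48;2;17;35;36m🬂[38;2;19;38;38m[48;2;17;35;36m🬂[38;2;19;38;38m[48;2;17;35;36m🬂[38;2;19;38;38m[48;2;17;35;36m🬂[38;2;19;38;38m[48;2;17;35;36m🬂[38;2;19;38;38m[48;2;17;35;36m🬂[38;2;19;38;38m[48;2;17;35;36m🬂[38;2;19;38;38m[48;2;17;35;36m🬂[38;2;19;38;38m[48;2;17;35;36m🬂[0m
[38;2;15;32;34m[48;2;14;29;33m🬎[38;2;15;32;34m[48;2;14;29;33m🬎[38;2;15;32;34m[48;2;14;29;33m🬎[38;2;15;32;34m[48;2;14;29;33m🬎[38;2;15;32;34m[48;2;14;29;33m🬎[38;2;15;33;24m[48;2;31;73;31m🬕[38;2;24;56;34m[48;2;48;112;48m🬂[38;2;58;136;58m[48;2;15;31;34m🬓[38;2;15;32;34m[48;2;14;29;33m🬎[38;2;15;32;34m[48;2;14;29;33m🬎[38;2;15;32;34m[48;2;14;29;33m🬎[38;2;15;32;34m[48;2;14;29;33m🬎[0m
[38;2;12;27;30m[48;2;11;24;29m🬎[38;2;12;27;30m[48;2;11;24;29m🬎[38;2;12;27;30m[48;2;11;24;29m🬎[38;2;12;27;30m[48;2;11;24;29m🬎[38;2;11;25;29m[48;2;9;23;9m🬺[38;2;25;61;25m[48;2;11;28;11m🬉[38;2;44;104;44m[48;2;32;75;32m🬊[38;2;50;117;50m[48;2;11;25;29m🬕[38;2;12;27;30m[48;2;11;24;29m🬎[38;2;12;27;30m[48;2;11;24;29m🬎[38;2;12;27;30m[48;2;11;24;29m🬎[38;2;12;27;30m[48;2;11;24;29m🬎[0m
[38;2;9;21;27m[48;2;8;19;26m🬎[38;2;9;21;27m[48;2;8;19;26m🬎[38;2;9;21;27m[48;2;8;19;26m🬎[38;2;9;21;27m[48;2;8;19;26m🬎[38;2;9;21;27m[48;2;8;19;26m🬎[38;2;9;21;27m[48;2;8;19;26m🬎[38;2;9;23;9m[48;2;8;20;26m🬀[38;2;9;21;27m[48;2;8;19;26m🬎[38;2;9;21;27m[48;2;8;19;26m🬎[38;2;9;21;27m[48;2;8;19;26m🬎[38;2;9;21;27m[48;2;8;19;26m🬎[38;2;9;21;27m[48;2;8;19;26m🬎[0m
[38;2;7;17;25m[48;2;5;14;23m🬂[38;2;7;17;25m[48;2;5;14;23m🬂[38;2;7;17;25m[48;2;5;14;23m🬂[38;2;7;17;25m[48;2;5;14;23m🬂[38;2;7;17;25m[48;2;5;14;23m🬂[38;2;7;17;25m[48;2;5;14;23m🬂[38;2;7;17;25m[48;2;5;14;23m🬂[38;2;7;17;25m[48;2;5;14;23m🬂[38;2;7;17;25m[48;2;5;14;23m🬂[38;2;7;17;25m[48;2;5;14;23m🬂[38;2;7;17;25m[48;2;5;14;23m🬂[38;2;7;17;25m[48;2;5;14;23m🬂[0m
</frame>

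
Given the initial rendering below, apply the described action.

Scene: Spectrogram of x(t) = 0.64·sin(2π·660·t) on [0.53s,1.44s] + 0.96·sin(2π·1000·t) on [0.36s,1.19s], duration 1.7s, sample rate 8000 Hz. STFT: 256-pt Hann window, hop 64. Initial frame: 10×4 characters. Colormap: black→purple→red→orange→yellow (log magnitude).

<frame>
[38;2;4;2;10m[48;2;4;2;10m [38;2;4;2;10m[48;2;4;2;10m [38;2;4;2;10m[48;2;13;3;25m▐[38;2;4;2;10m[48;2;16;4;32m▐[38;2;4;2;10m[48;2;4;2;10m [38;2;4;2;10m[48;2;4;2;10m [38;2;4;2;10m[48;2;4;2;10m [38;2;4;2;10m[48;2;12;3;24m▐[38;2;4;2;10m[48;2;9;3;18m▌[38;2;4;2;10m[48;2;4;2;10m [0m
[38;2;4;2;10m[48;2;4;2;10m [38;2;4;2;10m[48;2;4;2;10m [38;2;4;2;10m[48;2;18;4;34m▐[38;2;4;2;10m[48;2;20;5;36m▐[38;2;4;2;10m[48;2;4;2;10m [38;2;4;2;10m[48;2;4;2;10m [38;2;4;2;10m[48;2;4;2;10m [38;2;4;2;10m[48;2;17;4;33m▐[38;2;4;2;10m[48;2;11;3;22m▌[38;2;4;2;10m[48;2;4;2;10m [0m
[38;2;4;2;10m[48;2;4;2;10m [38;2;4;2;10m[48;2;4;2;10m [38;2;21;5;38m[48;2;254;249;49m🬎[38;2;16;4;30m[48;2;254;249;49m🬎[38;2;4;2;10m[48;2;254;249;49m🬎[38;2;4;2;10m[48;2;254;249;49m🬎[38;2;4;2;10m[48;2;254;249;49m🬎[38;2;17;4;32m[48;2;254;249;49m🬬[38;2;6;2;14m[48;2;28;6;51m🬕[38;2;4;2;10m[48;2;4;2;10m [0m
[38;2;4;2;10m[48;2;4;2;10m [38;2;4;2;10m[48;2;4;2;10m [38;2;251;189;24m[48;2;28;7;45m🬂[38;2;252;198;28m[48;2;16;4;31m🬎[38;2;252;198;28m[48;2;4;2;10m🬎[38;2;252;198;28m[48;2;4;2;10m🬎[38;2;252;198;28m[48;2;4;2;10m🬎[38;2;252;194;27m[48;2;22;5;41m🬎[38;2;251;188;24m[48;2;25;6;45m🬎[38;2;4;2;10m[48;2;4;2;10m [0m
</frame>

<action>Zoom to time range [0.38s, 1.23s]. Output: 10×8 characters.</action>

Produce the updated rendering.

<frame>
[38;2;4;2;10m[48;2;4;2;10m [38;2;4;2;10m[48;2;16;4;31m▌[38;2;4;2;10m[48;2;4;2;10m [38;2;4;2;10m[48;2;4;2;10m [38;2;4;2;10m[48;2;4;2;10m [38;2;4;2;10m[48;2;4;2;10m [38;2;4;2;10m[48;2;4;2;10m [38;2;4;2;10m[48;2;4;2;10m [38;2;4;2;10m[48;2;4;2;10m [38;2;4;2;10m[48;2;12;3;23m▌[0m
[38;2;4;2;10m[48;2;4;2;10m [38;2;4;2;10m[48;2;17;4;32m▌[38;2;4;2;10m[48;2;4;2;10m [38;2;4;2;10m[48;2;4;2;10m [38;2;4;2;10m[48;2;4;2;10m [38;2;4;2;10m[48;2;4;2;10m [38;2;4;2;10m[48;2;4;2;10m [38;2;4;2;10m[48;2;4;2;10m [38;2;4;2;10m[48;2;4;2;10m [38;2;4;2;10m[48;2;12;3;25m▌[0m
[38;2;4;2;10m[48;2;4;2;10m [38;2;4;2;10m[48;2;18;4;34m▌[38;2;4;2;10m[48;2;4;2;10m [38;2;4;2;10m[48;2;4;2;10m [38;2;4;2;10m[48;2;4;2;10m [38;2;4;2;10m[48;2;4;2;10m [38;2;4;2;10m[48;2;4;2;10m [38;2;4;2;10m[48;2;4;2;10m [38;2;4;2;10m[48;2;4;2;10m [38;2;4;2;10m[48;2;14;4;28m▌[0m
[38;2;4;2;10m[48;2;4;2;10m [38;2;4;2;10m[48;2;21;5;38m▌[38;2;4;2;10m[48;2;4;2;10m [38;2;4;2;10m[48;2;4;2;10m [38;2;4;2;10m[48;2;4;2;10m [38;2;4;2;10m[48;2;4;2;10m [38;2;4;2;10m[48;2;4;2;10m [38;2;4;2;10m[48;2;4;2;10m [38;2;4;2;10m[48;2;4;2;10m [38;2;4;2;10m[48;2;19;4;35m▌[0m
[38;2;4;2;10m[48;2;4;2;10m [38;2;4;2;10m[48;2;25;6;45m▌[38;2;4;2;10m[48;2;4;2;10m [38;2;4;2;10m[48;2;4;2;10m [38;2;4;2;10m[48;2;4;2;10m [38;2;4;2;10m[48;2;4;2;10m [38;2;4;2;10m[48;2;4;2;10m [38;2;4;2;10m[48;2;4;2;10m [38;2;4;2;10m[48;2;4;2;10m [38;2;4;2;10m[48;2;29;7;53m▌[0m
[38;2;4;2;10m[48;2;254;249;49m🬎[38;2;18;4;34m[48;2;254;249;49m🬎[38;2;4;2;10m[48;2;254;249;49m🬎[38;2;4;2;10m[48;2;254;249;49m🬎[38;2;4;2;10m[48;2;254;249;49m🬎[38;2;4;2;10m[48;2;254;249;49m🬎[38;2;4;2;10m[48;2;254;249;49m🬎[38;2;4;2;10m[48;2;254;249;49m🬎[38;2;4;2;10m[48;2;254;249;49m🬎[38;2;38;9;46m[48;2;254;249;49m🬎[0m
[38;2;251;186;23m[48;2;4;2;10m🬂[38;2;4;2;10m[48;2;251;187;24m🬓[38;2;250;175;18m[48;2;253;211;34m🬎[38;2;250;175;18m[48;2;253;211;34m🬎[38;2;250;175;18m[48;2;253;211;34m🬎[38;2;250;175;18m[48;2;253;211;34m🬎[38;2;250;175;18m[48;2;253;211;34m🬎[38;2;250;175;18m[48;2;253;211;34m🬎[38;2;250;175;18m[48;2;253;211;34m🬎[38;2;250;172;17m[48;2;252;204;31m🬌[0m
[38;2;4;2;10m[48;2;4;2;10m [38;2;7;2;15m[48;2;39;9;69m🬲[38;2;4;2;11m[48;2;4;2;10m🬂[38;2;4;2;11m[48;2;4;2;10m🬂[38;2;4;2;11m[48;2;4;2;10m🬂[38;2;4;2;11m[48;2;4;2;10m🬂[38;2;4;2;11m[48;2;4;2;10m🬂[38;2;4;2;11m[48;2;4;2;10m🬂[38;2;4;2;11m[48;2;4;2;10m🬂[38;2;41;9;73m[48;2;4;2;10m▐[0m
</frame>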